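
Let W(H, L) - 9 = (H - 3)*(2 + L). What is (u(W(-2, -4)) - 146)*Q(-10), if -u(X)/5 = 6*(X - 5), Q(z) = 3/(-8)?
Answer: 849/4 ≈ 212.25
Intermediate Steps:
Q(z) = -3/8 (Q(z) = 3*(-1/8) = -3/8)
W(H, L) = 9 + (-3 + H)*(2 + L) (W(H, L) = 9 + (H - 3)*(2 + L) = 9 + (-3 + H)*(2 + L))
u(X) = 150 - 30*X (u(X) = -30*(X - 5) = -30*(-5 + X) = -5*(-30 + 6*X) = 150 - 30*X)
(u(W(-2, -4)) - 146)*Q(-10) = ((150 - 30*(3 - 3*(-4) + 2*(-2) - 2*(-4))) - 146)*(-3/8) = ((150 - 30*(3 + 12 - 4 + 8)) - 146)*(-3/8) = ((150 - 30*19) - 146)*(-3/8) = ((150 - 570) - 146)*(-3/8) = (-420 - 146)*(-3/8) = -566*(-3/8) = 849/4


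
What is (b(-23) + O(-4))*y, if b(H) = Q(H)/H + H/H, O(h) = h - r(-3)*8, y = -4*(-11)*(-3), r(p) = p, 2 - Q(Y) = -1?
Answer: -63360/23 ≈ -2754.8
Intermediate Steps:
Q(Y) = 3 (Q(Y) = 2 - 1*(-1) = 2 + 1 = 3)
y = -132 (y = 44*(-3) = -132)
O(h) = 24 + h (O(h) = h - (-3)*8 = h - 1*(-24) = h + 24 = 24 + h)
b(H) = 1 + 3/H (b(H) = 3/H + H/H = 3/H + 1 = 1 + 3/H)
(b(-23) + O(-4))*y = ((3 - 23)/(-23) + (24 - 4))*(-132) = (-1/23*(-20) + 20)*(-132) = (20/23 + 20)*(-132) = (480/23)*(-132) = -63360/23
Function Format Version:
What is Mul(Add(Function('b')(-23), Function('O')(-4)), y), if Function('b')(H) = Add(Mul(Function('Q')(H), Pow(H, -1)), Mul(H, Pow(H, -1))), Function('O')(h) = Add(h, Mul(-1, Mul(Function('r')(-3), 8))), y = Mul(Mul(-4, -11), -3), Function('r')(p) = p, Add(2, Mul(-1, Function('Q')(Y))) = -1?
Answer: Rational(-63360, 23) ≈ -2754.8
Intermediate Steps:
Function('Q')(Y) = 3 (Function('Q')(Y) = Add(2, Mul(-1, -1)) = Add(2, 1) = 3)
y = -132 (y = Mul(44, -3) = -132)
Function('O')(h) = Add(24, h) (Function('O')(h) = Add(h, Mul(-1, Mul(-3, 8))) = Add(h, Mul(-1, -24)) = Add(h, 24) = Add(24, h))
Function('b')(H) = Add(1, Mul(3, Pow(H, -1))) (Function('b')(H) = Add(Mul(3, Pow(H, -1)), Mul(H, Pow(H, -1))) = Add(Mul(3, Pow(H, -1)), 1) = Add(1, Mul(3, Pow(H, -1))))
Mul(Add(Function('b')(-23), Function('O')(-4)), y) = Mul(Add(Mul(Pow(-23, -1), Add(3, -23)), Add(24, -4)), -132) = Mul(Add(Mul(Rational(-1, 23), -20), 20), -132) = Mul(Add(Rational(20, 23), 20), -132) = Mul(Rational(480, 23), -132) = Rational(-63360, 23)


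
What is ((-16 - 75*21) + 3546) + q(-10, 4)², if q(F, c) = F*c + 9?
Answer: 2916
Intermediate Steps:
q(F, c) = 9 + F*c
((-16 - 75*21) + 3546) + q(-10, 4)² = ((-16 - 75*21) + 3546) + (9 - 10*4)² = ((-16 - 1575) + 3546) + (9 - 40)² = (-1591 + 3546) + (-31)² = 1955 + 961 = 2916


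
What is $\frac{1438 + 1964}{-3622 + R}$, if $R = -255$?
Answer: $- \frac{3402}{3877} \approx -0.87748$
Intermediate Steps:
$\frac{1438 + 1964}{-3622 + R} = \frac{1438 + 1964}{-3622 - 255} = \frac{3402}{-3877} = 3402 \left(- \frac{1}{3877}\right) = - \frac{3402}{3877}$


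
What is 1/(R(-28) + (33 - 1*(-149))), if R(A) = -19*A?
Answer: 1/714 ≈ 0.0014006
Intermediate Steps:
1/(R(-28) + (33 - 1*(-149))) = 1/(-19*(-28) + (33 - 1*(-149))) = 1/(532 + (33 + 149)) = 1/(532 + 182) = 1/714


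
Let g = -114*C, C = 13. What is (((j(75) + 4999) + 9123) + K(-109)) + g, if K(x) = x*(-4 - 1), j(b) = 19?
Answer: 13204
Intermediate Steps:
g = -1482 (g = -114*13 = -1482)
K(x) = -5*x (K(x) = x*(-5) = -5*x)
(((j(75) + 4999) + 9123) + K(-109)) + g = (((19 + 4999) + 9123) - 5*(-109)) - 1482 = ((5018 + 9123) + 545) - 1482 = (14141 + 545) - 1482 = 14686 - 1482 = 13204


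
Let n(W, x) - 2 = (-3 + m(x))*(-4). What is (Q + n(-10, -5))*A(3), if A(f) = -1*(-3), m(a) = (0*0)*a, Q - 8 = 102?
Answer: 372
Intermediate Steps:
Q = 110 (Q = 8 + 102 = 110)
m(a) = 0 (m(a) = 0*a = 0)
A(f) = 3
n(W, x) = 14 (n(W, x) = 2 + (-3 + 0)*(-4) = 2 - 3*(-4) = 2 + 12 = 14)
(Q + n(-10, -5))*A(3) = (110 + 14)*3 = 124*3 = 372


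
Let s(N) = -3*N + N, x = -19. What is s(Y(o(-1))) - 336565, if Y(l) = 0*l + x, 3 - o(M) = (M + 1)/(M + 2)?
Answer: -336527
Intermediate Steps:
o(M) = 3 - (1 + M)/(2 + M) (o(M) = 3 - (M + 1)/(M + 2) = 3 - (1 + M)/(2 + M))
Y(l) = -19 (Y(l) = 0*l - 19 = 0 - 19 = -19)
s(N) = -2*N
s(Y(o(-1))) - 336565 = -2*(-19) - 336565 = 38 - 336565 = -336527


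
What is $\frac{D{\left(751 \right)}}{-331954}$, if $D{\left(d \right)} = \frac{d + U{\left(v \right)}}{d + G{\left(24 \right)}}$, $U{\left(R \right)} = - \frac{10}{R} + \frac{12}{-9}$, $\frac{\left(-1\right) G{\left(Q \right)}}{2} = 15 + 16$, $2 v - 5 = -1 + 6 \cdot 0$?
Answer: $- \frac{1117}{343074459} \approx -3.2559 \cdot 10^{-6}$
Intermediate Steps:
$v = 2$ ($v = \frac{5}{2} + \frac{-1 + 6 \cdot 0}{2} = \frac{5}{2} + \frac{-1 + 0}{2} = \frac{5}{2} + \frac{1}{2} \left(-1\right) = \frac{5}{2} - \frac{1}{2} = 2$)
$G{\left(Q \right)} = -62$ ($G{\left(Q \right)} = - 2 \left(15 + 16\right) = \left(-2\right) 31 = -62$)
$U{\left(R \right)} = - \frac{4}{3} - \frac{10}{R}$ ($U{\left(R \right)} = - \frac{10}{R} + 12 \left(- \frac{1}{9}\right) = - \frac{10}{R} - \frac{4}{3} = - \frac{4}{3} - \frac{10}{R}$)
$D{\left(d \right)} = \frac{- \frac{19}{3} + d}{-62 + d}$ ($D{\left(d \right)} = \frac{d - \left(\frac{4}{3} + \frac{10}{2}\right)}{d - 62} = \frac{d - \frac{19}{3}}{-62 + d} = \frac{- \frac{19}{3} + d}{-62 + d}$)
$\frac{D{\left(751 \right)}}{-331954} = \frac{\frac{1}{-62 + 751} \left(- \frac{19}{3} + 751\right)}{-331954} = \frac{1}{689} \cdot \frac{2234}{3} \left(- \frac{1}{331954}\right) = \frac{2234}{2067} \left(- \frac{1}{331954}\right) = - \frac{1117}{343074459}$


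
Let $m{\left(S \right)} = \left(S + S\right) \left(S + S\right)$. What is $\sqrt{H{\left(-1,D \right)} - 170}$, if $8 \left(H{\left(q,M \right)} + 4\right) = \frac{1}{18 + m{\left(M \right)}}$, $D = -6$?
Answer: $\frac{i \sqrt{225503}}{36} \approx 13.191 i$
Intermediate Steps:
$m{\left(S \right)} = 4 S^{2}$ ($m{\left(S \right)} = 2 S 2 S = 4 S^{2}$)
$H{\left(q,M \right)} = -4 + \frac{1}{8 \left(18 + 4 M^{2}\right)}$
$\sqrt{H{\left(-1,D \right)} - 170} = \sqrt{\frac{-575 - 128 \left(-6\right)^{2}}{16 \left(9 + 2 \left(-6\right)^{2}\right)} - 170} = \sqrt{\frac{-575 - 4608}{16 \left(9 + 2 \cdot 36\right)} - 170} = \sqrt{\frac{-575 - 4608}{16 \left(9 + 72\right)} - 170} = \sqrt{\frac{1}{16} \cdot \frac{1}{81} \left(-5183\right) - 170} = \sqrt{- \frac{5183}{1296} - 170} = \sqrt{- \frac{225503}{1296}} = \frac{i \sqrt{225503}}{36}$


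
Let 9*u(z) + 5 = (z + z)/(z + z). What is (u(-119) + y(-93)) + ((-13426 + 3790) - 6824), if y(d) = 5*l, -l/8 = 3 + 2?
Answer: -149944/9 ≈ -16660.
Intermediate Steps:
l = -40 (l = -8*(3 + 2) = -8*5 = -40)
y(d) = -200 (y(d) = 5*(-40) = -200)
u(z) = -4/9 (u(z) = -5/9 + ((z + z)/(z + z))/9 = -5/9 + ((2*z)/((2*z)))/9 = -5/9 + ((2*z)*(1/(2*z)))/9 = -5/9 + (⅑)*1 = -5/9 + ⅑ = -4/9)
(u(-119) + y(-93)) + ((-13426 + 3790) - 6824) = (-4/9 - 200) + ((-13426 + 3790) - 6824) = -1804/9 + (-9636 - 6824) = -1804/9 - 16460 = -149944/9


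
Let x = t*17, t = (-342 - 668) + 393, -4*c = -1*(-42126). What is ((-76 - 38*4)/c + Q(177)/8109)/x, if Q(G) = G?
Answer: -2855/688781163 ≈ -4.1450e-6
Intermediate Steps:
c = -21063/2 (c = -(-1)*(-42126)/4 = -¼*42126 = -21063/2 ≈ -10532.)
t = -617 (t = -1010 + 393 = -617)
x = -10489 (x = -617*17 = -10489)
((-76 - 38*4)/c + Q(177)/8109)/x = ((-76 - 38*4)/(-21063/2) + 177/8109)/(-10489) = ((-76 - 152)*(-2/21063) + 177*(1/8109))*(-1/10489) = (-228*(-2/21063) + 59/2703)*(-1/10489) = (152/7021 + 59/2703)*(-1/10489) = (2855/65667)*(-1/10489) = -2855/688781163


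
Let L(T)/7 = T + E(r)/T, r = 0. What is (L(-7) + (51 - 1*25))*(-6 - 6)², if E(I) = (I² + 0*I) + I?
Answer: -3312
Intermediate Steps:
E(I) = I + I² (E(I) = (I² + 0) + I = I² + I = I + I²)
L(T) = 7*T (L(T) = 7*(T + (0*(1 + 0))/T) = 7*(T + (0*1)/T) = 7*(T + 0/T) = 7*(T + 0) = 7*T)
(L(-7) + (51 - 1*25))*(-6 - 6)² = (7*(-7) + (51 - 1*25))*(-6 - 6)² = (-49 + (51 - 25))*(-12)² = (-49 + 26)*144 = -23*144 = -3312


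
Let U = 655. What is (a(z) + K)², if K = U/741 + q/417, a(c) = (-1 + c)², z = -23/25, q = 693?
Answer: 160957184098532416/4144060156640625 ≈ 38.840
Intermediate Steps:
z = -23/25 (z = -23*1/25 = -23/25 ≈ -0.92000)
K = 262216/102999 (K = 655/741 + 693/417 = 655*(1/741) + 693*(1/417) = 655/741 + 231/139 = 262216/102999 ≈ 2.5458)
(a(z) + K)² = ((-1 - 23/25)² + 262216/102999)² = ((-48/25)² + 262216/102999)² = (2304/625 + 262216/102999)² = (401194696/64374375)² = 160957184098532416/4144060156640625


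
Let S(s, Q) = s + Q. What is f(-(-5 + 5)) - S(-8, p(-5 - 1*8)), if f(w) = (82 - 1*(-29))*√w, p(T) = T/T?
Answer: 7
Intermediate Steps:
p(T) = 1
S(s, Q) = Q + s
f(w) = 111*√w (f(w) = (82 + 29)*√w = 111*√w)
f(-(-5 + 5)) - S(-8, p(-5 - 1*8)) = 111*√(-(-5 + 5)) - (1 - 8) = 111*√(-1*0) - 1*(-7) = 111*√0 + 7 = 111*0 + 7 = 0 + 7 = 7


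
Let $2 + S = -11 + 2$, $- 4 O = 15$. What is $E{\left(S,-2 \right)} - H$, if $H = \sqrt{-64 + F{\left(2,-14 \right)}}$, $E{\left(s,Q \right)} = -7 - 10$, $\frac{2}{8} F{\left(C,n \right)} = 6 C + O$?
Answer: $-17 - i \sqrt{31} \approx -17.0 - 5.5678 i$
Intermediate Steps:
$O = - \frac{15}{4}$ ($O = \left(- \frac{1}{4}\right) 15 = - \frac{15}{4} \approx -3.75$)
$F{\left(C,n \right)} = -15 + 24 C$ ($F{\left(C,n \right)} = 4 \left(6 C - \frac{15}{4}\right) = 4 \left(- \frac{15}{4} + 6 C\right) = -15 + 24 C$)
$S = -11$ ($S = -2 + \left(-11 + 2\right) = -2 - 9 = -11$)
$E{\left(s,Q \right)} = -17$
$H = i \sqrt{31}$ ($H = \sqrt{-64 + \left(-15 + 24 \cdot 2\right)} = \sqrt{-64 + \left(-15 + 48\right)} = \sqrt{-64 + 33} = \sqrt{-31} = i \sqrt{31} \approx 5.5678 i$)
$E{\left(S,-2 \right)} - H = -17 - i \sqrt{31}$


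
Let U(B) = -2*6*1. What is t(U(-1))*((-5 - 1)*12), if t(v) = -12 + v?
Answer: 1728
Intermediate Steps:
U(B) = -12 (U(B) = -12*1 = -12)
t(U(-1))*((-5 - 1)*12) = (-12 - 12)*((-5 - 1)*12) = -(-144)*12 = -24*(-72) = 1728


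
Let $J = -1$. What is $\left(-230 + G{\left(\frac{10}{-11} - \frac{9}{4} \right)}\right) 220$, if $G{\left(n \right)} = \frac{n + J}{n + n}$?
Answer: $- \frac{7013270}{139} \approx -50455.0$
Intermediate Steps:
$G{\left(n \right)} = \frac{-1 + n}{2 n}$ ($G{\left(n \right)} = \frac{n - 1}{n + n} = \frac{-1 + n}{2 n}$)
$\left(-230 + G{\left(\frac{10}{-11} - \frac{9}{4} \right)}\right) 220 = \left(-230 + \frac{-1 + \left(\frac{10}{-11} - \frac{9}{4}\right)}{2 \left(\frac{10}{-11} - \frac{9}{4}\right)}\right) 220 = \left(-230 + \frac{-1 + \left(10 \left(- \frac{1}{11}\right) - \frac{9}{4}\right)}{2 \left(10 \left(- \frac{1}{11}\right) - \frac{9}{4}\right)}\right) 220 = \left(-230 + \frac{-1 - \frac{139}{44}}{2 \left(- \frac{10}{11} - \frac{9}{4}\right)}\right) 220 = \left(-230 + \frac{-1 - \frac{139}{44}}{2 \left(- \frac{139}{44}\right)}\right) 220 = \left(-230 + \frac{1}{2} \left(- \frac{44}{139}\right) \left(- \frac{183}{44}\right)\right) 220 = \left(-230 + \frac{183}{278}\right) 220 = \left(- \frac{63757}{278}\right) 220 = - \frac{7013270}{139}$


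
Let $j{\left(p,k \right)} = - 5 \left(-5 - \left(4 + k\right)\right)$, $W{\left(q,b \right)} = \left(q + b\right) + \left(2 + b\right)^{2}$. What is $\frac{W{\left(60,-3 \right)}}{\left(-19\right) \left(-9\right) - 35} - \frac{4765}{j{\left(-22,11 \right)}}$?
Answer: $- \frac{4014}{85} \approx -47.224$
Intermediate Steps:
$W{\left(q,b \right)} = b + q + \left(2 + b\right)^{2}$ ($W{\left(q,b \right)} = \left(b + q\right) + \left(2 + b\right)^{2} = b + q + \left(2 + b\right)^{2}$)
$j{\left(p,k \right)} = 45 + 5 k$ ($j{\left(p,k \right)} = - 5 \left(-9 - k\right) = 45 + 5 k$)
$\frac{W{\left(60,-3 \right)}}{\left(-19\right) \left(-9\right) - 35} - \frac{4765}{j{\left(-22,11 \right)}} = \frac{-3 + 60 + \left(2 - 3\right)^{2}}{\left(-19\right) \left(-9\right) - 35} - \frac{4765}{45 + 5 \cdot 11} = \frac{-3 + 60 + \left(-1\right)^{2}}{171 - 35} - \frac{4765}{45 + 55} = \frac{-3 + 60 + 1}{136} - \frac{4765}{100} = 58 \cdot \frac{1}{136} - \frac{953}{20} = \frac{29}{68} - \frac{953}{20} = - \frac{4014}{85}$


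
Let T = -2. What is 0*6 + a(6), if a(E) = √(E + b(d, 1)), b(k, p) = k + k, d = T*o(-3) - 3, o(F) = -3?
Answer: 2*√3 ≈ 3.4641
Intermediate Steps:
d = 3 (d = -2*(-3) - 3 = 6 - 3 = 3)
b(k, p) = 2*k
a(E) = √(6 + E) (a(E) = √(E + 2*3) = √(E + 6) = √(6 + E))
0*6 + a(6) = 0*6 + √(6 + 6) = 0 + √12 = 0 + 2*√3 = 2*√3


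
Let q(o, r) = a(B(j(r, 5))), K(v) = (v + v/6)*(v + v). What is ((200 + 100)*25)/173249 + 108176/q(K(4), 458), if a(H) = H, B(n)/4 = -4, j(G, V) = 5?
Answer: -1171328989/173249 ≈ -6761.0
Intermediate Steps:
B(n) = -16 (B(n) = 4*(-4) = -16)
K(v) = 7*v²/3 (K(v) = (v + v*(⅙))*(2*v) = (v + v/6)*(2*v) = (7*v/6)*(2*v) = 7*v²/3)
q(o, r) = -16
((200 + 100)*25)/173249 + 108176/q(K(4), 458) = ((200 + 100)*25)/173249 + 108176/(-16) = (300*25)*(1/173249) + 108176*(-1/16) = 7500*(1/173249) - 6761 = 7500/173249 - 6761 = -1171328989/173249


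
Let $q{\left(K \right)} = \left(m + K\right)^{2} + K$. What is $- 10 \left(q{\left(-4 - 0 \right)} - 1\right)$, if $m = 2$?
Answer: $10$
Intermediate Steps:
$q{\left(K \right)} = K + \left(2 + K\right)^{2}$ ($q{\left(K \right)} = \left(2 + K\right)^{2} + K = K + \left(2 + K\right)^{2}$)
$- 10 \left(q{\left(-4 - 0 \right)} - 1\right) = - 10 \left(\left(\left(-4 - 0\right) + \left(2 - 4\right)^{2}\right) - 1\right) = - 10 \left(\left(\left(-4 + 0\right) + \left(2 + \left(-4 + 0\right)\right)^{2}\right) - 1\right) = - 10 \left(\left(-4 + \left(2 - 4\right)^{2}\right) - 1\right) = - 10 \left(\left(-4 + \left(-2\right)^{2}\right) - 1\right) = - 10 \left(\left(-4 + 4\right) - 1\right) = - 10 \left(0 - 1\right) = \left(-10\right) \left(-1\right) = 10$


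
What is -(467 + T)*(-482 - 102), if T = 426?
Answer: 521512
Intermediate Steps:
-(467 + T)*(-482 - 102) = -(467 + 426)*(-482 - 102) = -893*(-584) = -1*(-521512) = 521512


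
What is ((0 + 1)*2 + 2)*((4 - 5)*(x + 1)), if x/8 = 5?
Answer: -164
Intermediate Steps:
x = 40 (x = 8*5 = 40)
((0 + 1)*2 + 2)*((4 - 5)*(x + 1)) = ((0 + 1)*2 + 2)*((4 - 5)*(40 + 1)) = (1*2 + 2)*(-1*41) = (2 + 2)*(-41) = 4*(-41) = -164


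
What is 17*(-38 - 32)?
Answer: -1190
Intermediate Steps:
17*(-38 - 32) = 17*(-70) = -1190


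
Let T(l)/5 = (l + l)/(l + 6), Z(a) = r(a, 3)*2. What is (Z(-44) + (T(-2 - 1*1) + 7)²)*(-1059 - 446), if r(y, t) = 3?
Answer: -22575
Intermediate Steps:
Z(a) = 6 (Z(a) = 3*2 = 6)
T(l) = 10*l/(6 + l) (T(l) = 5*((l + l)/(l + 6)) = 5*((2*l)/(6 + l)) = 5*(2*l/(6 + l)) = 10*l/(6 + l))
(Z(-44) + (T(-2 - 1*1) + 7)²)*(-1059 - 446) = (6 + (10*(-2 - 1*1)/(6 + (-2 - 1*1)) + 7)²)*(-1059 - 446) = (6 + (10*(-2 - 1)/(6 + (-2 - 1)) + 7)²)*(-1505) = (6 + (10*(-3)/(6 - 3) + 7)²)*(-1505) = (6 + (10*(-3)/3 + 7)²)*(-1505) = (6 + (10*(-3)*(⅓) + 7)²)*(-1505) = (6 + (-10 + 7)²)*(-1505) = (6 + (-3)²)*(-1505) = (6 + 9)*(-1505) = 15*(-1505) = -22575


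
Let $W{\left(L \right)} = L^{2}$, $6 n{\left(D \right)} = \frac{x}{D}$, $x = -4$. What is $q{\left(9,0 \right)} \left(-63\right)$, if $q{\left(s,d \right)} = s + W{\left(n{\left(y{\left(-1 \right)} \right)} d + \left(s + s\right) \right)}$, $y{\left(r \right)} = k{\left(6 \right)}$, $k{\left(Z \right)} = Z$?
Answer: $-20979$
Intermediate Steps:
$y{\left(r \right)} = 6$
$n{\left(D \right)} = - \frac{2}{3 D}$ ($n{\left(D \right)} = \frac{\left(-4\right) \frac{1}{D}}{6} = - \frac{2}{3 D}$)
$q{\left(s,d \right)} = s + \left(2 s - \frac{d}{9}\right)^{2}$ ($q{\left(s,d \right)} = s + \left(- \frac{2}{3 \cdot 6} d + \left(s + s\right)\right)^{2} = s + \left(\left(- \frac{2}{3}\right) \frac{1}{6} d + 2 s\right)^{2} = s + \left(- \frac{d}{9} + 2 s\right)^{2} = s + \left(2 s - \frac{d}{9}\right)^{2}$)
$q{\left(9,0 \right)} \left(-63\right) = \left(9 + \frac{\left(0 - 162\right)^{2}}{81}\right) \left(-63\right) = \left(9 + \frac{\left(-162\right)^{2}}{81}\right) \left(-63\right) = \left(9 + \frac{1}{81} \cdot 26244\right) \left(-63\right) = \left(9 + 324\right) \left(-63\right) = 333 \left(-63\right) = -20979$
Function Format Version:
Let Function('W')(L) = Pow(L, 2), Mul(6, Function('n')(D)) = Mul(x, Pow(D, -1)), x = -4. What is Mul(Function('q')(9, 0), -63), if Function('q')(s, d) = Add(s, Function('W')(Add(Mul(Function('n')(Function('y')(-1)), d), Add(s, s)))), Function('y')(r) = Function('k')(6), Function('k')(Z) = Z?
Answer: -20979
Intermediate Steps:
Function('y')(r) = 6
Function('n')(D) = Mul(Rational(-2, 3), Pow(D, -1)) (Function('n')(D) = Mul(Rational(1, 6), Mul(-4, Pow(D, -1))) = Mul(Rational(-2, 3), Pow(D, -1)))
Function('q')(s, d) = Add(s, Pow(Add(Mul(2, s), Mul(Rational(-1, 9), d)), 2)) (Function('q')(s, d) = Add(s, Pow(Add(Mul(Mul(Rational(-2, 3), Pow(6, -1)), d), Add(s, s)), 2)) = Add(s, Pow(Add(Mul(Mul(Rational(-2, 3), Rational(1, 6)), d), Mul(2, s)), 2)) = Add(s, Pow(Add(Mul(Rational(-1, 9), d), Mul(2, s)), 2)) = Add(s, Pow(Add(Mul(2, s), Mul(Rational(-1, 9), d)), 2)))
Mul(Function('q')(9, 0), -63) = Mul(Add(9, Mul(Rational(1, 81), Pow(Add(0, Mul(-18, 9)), 2))), -63) = Mul(Add(9, Mul(Rational(1, 81), Pow(Add(0, -162), 2))), -63) = Mul(Add(9, Mul(Rational(1, 81), Pow(-162, 2))), -63) = Mul(Add(9, Mul(Rational(1, 81), 26244)), -63) = Mul(Add(9, 324), -63) = Mul(333, -63) = -20979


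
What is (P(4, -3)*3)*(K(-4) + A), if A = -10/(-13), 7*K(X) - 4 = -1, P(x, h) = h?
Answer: -981/91 ≈ -10.780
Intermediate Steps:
K(X) = 3/7 (K(X) = 4/7 + (⅐)*(-1) = 4/7 - ⅐ = 3/7)
A = 10/13 (A = -10*(-1/13) = 10/13 ≈ 0.76923)
(P(4, -3)*3)*(K(-4) + A) = (-3*3)*(3/7 + 10/13) = -9*109/91 = -981/91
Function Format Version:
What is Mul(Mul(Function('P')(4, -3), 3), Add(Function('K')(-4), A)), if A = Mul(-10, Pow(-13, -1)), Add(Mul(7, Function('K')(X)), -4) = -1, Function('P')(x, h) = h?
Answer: Rational(-981, 91) ≈ -10.780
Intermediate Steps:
Function('K')(X) = Rational(3, 7) (Function('K')(X) = Add(Rational(4, 7), Mul(Rational(1, 7), -1)) = Add(Rational(4, 7), Rational(-1, 7)) = Rational(3, 7))
A = Rational(10, 13) (A = Mul(-10, Rational(-1, 13)) = Rational(10, 13) ≈ 0.76923)
Mul(Mul(Function('P')(4, -3), 3), Add(Function('K')(-4), A)) = Mul(Mul(-3, 3), Add(Rational(3, 7), Rational(10, 13))) = Mul(-9, Rational(109, 91)) = Rational(-981, 91)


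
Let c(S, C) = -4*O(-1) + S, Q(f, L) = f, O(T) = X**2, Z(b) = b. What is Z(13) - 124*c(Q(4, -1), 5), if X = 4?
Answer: 7453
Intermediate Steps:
O(T) = 16 (O(T) = 4**2 = 16)
c(S, C) = -64 + S (c(S, C) = -4*16 + S = -64 + S)
Z(13) - 124*c(Q(4, -1), 5) = 13 - 124*(-64 + 4) = 13 - 124*(-60) = 13 + 7440 = 7453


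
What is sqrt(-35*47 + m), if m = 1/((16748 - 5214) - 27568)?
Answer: 3*I*sqrt(46990186406)/16034 ≈ 40.559*I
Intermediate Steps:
m = -1/16034 (m = 1/(11534 - 27568) = 1/(-16034) = -1/16034 ≈ -6.2367e-5)
sqrt(-35*47 + m) = sqrt(-35*47 - 1/16034) = sqrt(-1645 - 1/16034) = sqrt(-26375931/16034) = 3*I*sqrt(46990186406)/16034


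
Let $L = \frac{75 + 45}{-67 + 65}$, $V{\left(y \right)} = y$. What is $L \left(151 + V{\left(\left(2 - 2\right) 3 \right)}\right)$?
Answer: $-9060$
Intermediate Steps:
$L = -60$ ($L = \frac{120}{-2} = 120 \left(- \frac{1}{2}\right) = -60$)
$L \left(151 + V{\left(\left(2 - 2\right) 3 \right)}\right) = - 60 \left(151 + \left(2 - 2\right) 3\right) = - 60 \left(151 + 0 \cdot 3\right) = - 60 \left(151 + 0\right) = \left(-60\right) 151 = -9060$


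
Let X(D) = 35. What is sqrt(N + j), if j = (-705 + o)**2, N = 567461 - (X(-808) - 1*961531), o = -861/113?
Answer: sqrt(26007688609)/113 ≈ 1427.2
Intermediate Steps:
o = -861/113 (o = -861*1/113 = -861/113 ≈ -7.6195)
N = 1528957 (N = 567461 - (35 - 1*961531) = 567461 - (35 - 961531) = 567461 - 1*(-961496) = 567461 + 961496 = 1528957)
j = 6484436676/12769 (j = (-705 - 861/113)**2 = (-80526/113)**2 = 6484436676/12769 ≈ 5.0783e+5)
sqrt(N + j) = sqrt(1528957 + 6484436676/12769) = sqrt(26007688609/12769) = sqrt(26007688609)/113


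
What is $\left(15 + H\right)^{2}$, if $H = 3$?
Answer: $324$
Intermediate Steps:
$\left(15 + H\right)^{2} = \left(15 + 3\right)^{2} = 18^{2} = 324$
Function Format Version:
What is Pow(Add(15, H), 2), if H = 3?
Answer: 324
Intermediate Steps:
Pow(Add(15, H), 2) = Pow(Add(15, 3), 2) = Pow(18, 2) = 324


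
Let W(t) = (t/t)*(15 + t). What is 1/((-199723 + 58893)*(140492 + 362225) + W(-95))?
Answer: -1/70797635190 ≈ -1.4125e-11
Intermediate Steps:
W(t) = 15 + t (W(t) = 1*(15 + t) = 15 + t)
1/((-199723 + 58893)*(140492 + 362225) + W(-95)) = 1/((-199723 + 58893)*(140492 + 362225) + (15 - 95)) = 1/(-140830*502717 - 80) = 1/(-70797635110 - 80) = 1/(-70797635190) = -1/70797635190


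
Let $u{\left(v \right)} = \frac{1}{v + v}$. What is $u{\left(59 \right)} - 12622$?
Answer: $- \frac{1489395}{118} \approx -12622.0$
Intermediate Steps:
$u{\left(v \right)} = \frac{1}{2 v}$
$u{\left(59 \right)} - 12622 = \frac{1}{2 \cdot 59} - 12622 = \frac{1}{2} \cdot \frac{1}{59} - 12622 = \frac{1}{118} - 12622 = - \frac{1489395}{118}$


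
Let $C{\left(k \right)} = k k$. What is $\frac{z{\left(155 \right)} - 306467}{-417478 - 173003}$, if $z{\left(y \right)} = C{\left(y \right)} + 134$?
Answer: $\frac{282308}{590481} \approx 0.4781$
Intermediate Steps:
$C{\left(k \right)} = k^{2}$
$z{\left(y \right)} = 134 + y^{2}$ ($z{\left(y \right)} = y^{2} + 134 = 134 + y^{2}$)
$\frac{z{\left(155 \right)} - 306467}{-417478 - 173003} = \frac{\left(134 + 155^{2}\right) - 306467}{-417478 - 173003} = \frac{\left(134 + 24025\right) - 306467}{-590481} = \left(24159 - 306467\right) \left(- \frac{1}{590481}\right) = \left(-282308\right) \left(- \frac{1}{590481}\right) = \frac{282308}{590481}$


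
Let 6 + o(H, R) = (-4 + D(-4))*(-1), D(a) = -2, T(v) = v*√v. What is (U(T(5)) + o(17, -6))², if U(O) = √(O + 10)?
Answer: 10 + 5*√5 ≈ 21.180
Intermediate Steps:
T(v) = v^(3/2)
U(O) = √(10 + O)
o(H, R) = 0 (o(H, R) = -6 + (-4 - 2)*(-1) = -6 - 6*(-1) = -6 + 6 = 0)
(U(T(5)) + o(17, -6))² = (√(10 + 5^(3/2)) + 0)² = (√(10 + 5*√5) + 0)² = (√(10 + 5*√5))² = 10 + 5*√5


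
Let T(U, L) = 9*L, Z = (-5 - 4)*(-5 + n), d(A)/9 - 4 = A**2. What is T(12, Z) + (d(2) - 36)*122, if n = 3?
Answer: 4554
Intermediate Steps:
d(A) = 36 + 9*A**2
Z = 18 (Z = (-5 - 4)*(-5 + 3) = -9*(-2) = 18)
T(12, Z) + (d(2) - 36)*122 = 9*18 + ((36 + 9*2**2) - 36)*122 = 162 + ((36 + 9*4) - 36)*122 = 162 + ((36 + 36) - 36)*122 = 162 + (72 - 36)*122 = 162 + 36*122 = 162 + 4392 = 4554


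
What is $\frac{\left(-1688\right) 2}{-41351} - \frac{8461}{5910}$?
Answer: $- \frac{329918651}{244384410} \approx -1.35$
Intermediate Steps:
$\frac{\left(-1688\right) 2}{-41351} - \frac{8461}{5910} = \left(-3376\right) \left(- \frac{1}{41351}\right) - \frac{8461}{5910} = \frac{3376}{41351} - \frac{8461}{5910} = - \frac{329918651}{244384410}$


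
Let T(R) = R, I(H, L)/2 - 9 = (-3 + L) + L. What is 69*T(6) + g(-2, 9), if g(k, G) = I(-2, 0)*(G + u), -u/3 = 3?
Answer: 414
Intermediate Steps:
I(H, L) = 12 + 4*L (I(H, L) = 18 + 2*((-3 + L) + L) = 18 + 2*(-3 + 2*L) = 18 + (-6 + 4*L) = 12 + 4*L)
u = -9 (u = -3*3 = -9)
g(k, G) = -108 + 12*G (g(k, G) = (12 + 4*0)*(G - 9) = (12 + 0)*(-9 + G) = 12*(-9 + G) = -108 + 12*G)
69*T(6) + g(-2, 9) = 69*6 + (-108 + 12*9) = 414 + (-108 + 108) = 414 + 0 = 414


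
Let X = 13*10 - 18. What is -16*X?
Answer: -1792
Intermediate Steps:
X = 112 (X = 130 - 18 = 112)
-16*X = -16*112 = -1792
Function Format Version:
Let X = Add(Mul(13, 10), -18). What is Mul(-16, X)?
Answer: -1792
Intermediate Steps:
X = 112 (X = Add(130, -18) = 112)
Mul(-16, X) = Mul(-16, 112) = -1792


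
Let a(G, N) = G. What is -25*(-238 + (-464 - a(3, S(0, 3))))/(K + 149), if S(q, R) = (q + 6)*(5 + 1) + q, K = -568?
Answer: -17625/419 ≈ -42.064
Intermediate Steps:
S(q, R) = 36 + 7*q (S(q, R) = (6 + q)*6 + q = (36 + 6*q) + q = 36 + 7*q)
-25*(-238 + (-464 - a(3, S(0, 3))))/(K + 149) = -25*(-238 + (-464 - 1*3))/(-568 + 149) = -25*(-238 + (-464 - 3))/(-419) = -25*(-238 - 467)*(-1)/419 = -(-17625)*(-1)/419 = -25*705/419 = -17625/419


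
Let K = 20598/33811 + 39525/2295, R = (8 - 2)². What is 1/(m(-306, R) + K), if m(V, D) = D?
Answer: 304299/16380851 ≈ 0.018577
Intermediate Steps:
R = 36 (R = 6² = 36)
K = 5426087/304299 (K = 20598*(1/33811) + 39525*(1/2295) = 20598/33811 + 155/9 = 5426087/304299 ≈ 17.831)
1/(m(-306, R) + K) = 1/(36 + 5426087/304299) = 1/(16380851/304299) = 304299/16380851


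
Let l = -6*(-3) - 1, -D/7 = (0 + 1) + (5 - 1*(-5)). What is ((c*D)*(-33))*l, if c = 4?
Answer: 172788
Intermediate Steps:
D = -77 (D = -7*((0 + 1) + (5 - 1*(-5))) = -7*(1 + (5 + 5)) = -7*(1 + 10) = -7*11 = -77)
l = 17 (l = 18 - 1 = 17)
((c*D)*(-33))*l = ((4*(-77))*(-33))*17 = -308*(-33)*17 = 10164*17 = 172788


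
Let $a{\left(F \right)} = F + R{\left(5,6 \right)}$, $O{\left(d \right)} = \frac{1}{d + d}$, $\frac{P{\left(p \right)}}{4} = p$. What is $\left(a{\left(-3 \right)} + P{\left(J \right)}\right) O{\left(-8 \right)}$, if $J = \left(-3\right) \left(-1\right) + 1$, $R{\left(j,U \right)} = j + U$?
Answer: $- \frac{3}{2} \approx -1.5$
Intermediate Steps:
$R{\left(j,U \right)} = U + j$
$J = 4$ ($J = 3 + 1 = 4$)
$P{\left(p \right)} = 4 p$
$O{\left(d \right)} = \frac{1}{2 d}$
$a{\left(F \right)} = 11 + F$ ($a{\left(F \right)} = F + \left(6 + 5\right) = F + 11 = 11 + F$)
$\left(a{\left(-3 \right)} + P{\left(J \right)}\right) O{\left(-8 \right)} = \left(\left(11 - 3\right) + 4 \cdot 4\right) \frac{1}{2 \left(-8\right)} = \left(8 + 16\right) \frac{1}{2} \left(- \frac{1}{8}\right) = 24 \left(- \frac{1}{16}\right) = - \frac{3}{2}$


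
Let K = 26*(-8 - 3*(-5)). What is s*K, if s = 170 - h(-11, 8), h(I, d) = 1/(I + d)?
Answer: 93002/3 ≈ 31001.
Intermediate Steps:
s = 511/3 (s = 170 - 1/(-11 + 8) = 170 - 1/(-3) = 170 - 1*(-⅓) = 170 + ⅓ = 511/3 ≈ 170.33)
K = 182 (K = 26*(-8 + 15) = 26*7 = 182)
s*K = (511/3)*182 = 93002/3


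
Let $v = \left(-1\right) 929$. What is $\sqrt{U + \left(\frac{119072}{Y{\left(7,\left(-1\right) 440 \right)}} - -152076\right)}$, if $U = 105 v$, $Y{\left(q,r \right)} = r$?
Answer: $\frac{\sqrt{164137655}}{55} \approx 232.94$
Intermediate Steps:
$v = -929$
$U = -97545$ ($U = 105 \left(-929\right) = -97545$)
$\sqrt{U + \left(\frac{119072}{Y{\left(7,\left(-1\right) 440 \right)}} - -152076\right)} = \sqrt{-97545 + \left(\frac{119072}{\left(-1\right) 440} - -152076\right)} = \sqrt{-97545 + \left(\frac{119072}{-440} + 152076\right)} = \sqrt{-97545 + \left(119072 \left(- \frac{1}{440}\right) + 152076\right)} = \sqrt{-97545 + \left(- \frac{14884}{55} + 152076\right)} = \sqrt{-97545 + \frac{8349296}{55}} = \sqrt{\frac{2984321}{55}} = \frac{\sqrt{164137655}}{55}$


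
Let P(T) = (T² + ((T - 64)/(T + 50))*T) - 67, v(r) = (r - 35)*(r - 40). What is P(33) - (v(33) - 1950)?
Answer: 244491/83 ≈ 2945.7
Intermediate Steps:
v(r) = (-40 + r)*(-35 + r) (v(r) = (-35 + r)*(-40 + r) = (-40 + r)*(-35 + r))
P(T) = -67 + T² + T*(-64 + T)/(50 + T) (P(T) = (T² + ((-64 + T)/(50 + T))*T) - 67 = (T² + T*(-64 + T)/(50 + T)) - 67 = -67 + T² + T*(-64 + T)/(50 + T))
P(33) - (v(33) - 1950) = (-3350 + 33³ - 131*33 + 51*33²)/(50 + 33) - ((1400 + 33² - 75*33) - 1950) = (-3350 + 35937 - 4323 + 51*1089)/83 - ((1400 + 1089 - 2475) - 1950) = (-3350 + 35937 - 4323 + 55539)/83 - (14 - 1950) = (1/83)*83803 - 1*(-1936) = 83803/83 + 1936 = 244491/83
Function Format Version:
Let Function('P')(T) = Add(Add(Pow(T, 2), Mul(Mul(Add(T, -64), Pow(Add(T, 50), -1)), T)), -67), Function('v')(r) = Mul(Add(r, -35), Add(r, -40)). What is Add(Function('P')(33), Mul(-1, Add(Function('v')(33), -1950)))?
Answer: Rational(244491, 83) ≈ 2945.7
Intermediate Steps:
Function('v')(r) = Mul(Add(-40, r), Add(-35, r)) (Function('v')(r) = Mul(Add(-35, r), Add(-40, r)) = Mul(Add(-40, r), Add(-35, r)))
Function('P')(T) = Add(-67, Pow(T, 2), Mul(T, Pow(Add(50, T), -1), Add(-64, T))) (Function('P')(T) = Add(Add(Pow(T, 2), Mul(Mul(Add(-64, T), Pow(Add(50, T), -1)), T)), -67) = Add(Add(Pow(T, 2), Mul(Mul(Pow(Add(50, T), -1), Add(-64, T)), T)), -67) = Add(Add(Pow(T, 2), Mul(T, Pow(Add(50, T), -1), Add(-64, T))), -67) = Add(-67, Pow(T, 2), Mul(T, Pow(Add(50, T), -1), Add(-64, T))))
Add(Function('P')(33), Mul(-1, Add(Function('v')(33), -1950))) = Add(Mul(Pow(Add(50, 33), -1), Add(-3350, Pow(33, 3), Mul(-131, 33), Mul(51, Pow(33, 2)))), Mul(-1, Add(Add(1400, Pow(33, 2), Mul(-75, 33)), -1950))) = Add(Mul(Pow(83, -1), Add(-3350, 35937, -4323, Mul(51, 1089))), Mul(-1, Add(Add(1400, 1089, -2475), -1950))) = Add(Mul(Rational(1, 83), Add(-3350, 35937, -4323, 55539)), Mul(-1, Add(14, -1950))) = Add(Mul(Rational(1, 83), 83803), Mul(-1, -1936)) = Add(Rational(83803, 83), 1936) = Rational(244491, 83)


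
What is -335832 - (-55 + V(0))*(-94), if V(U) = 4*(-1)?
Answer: -341378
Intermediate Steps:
V(U) = -4
-335832 - (-55 + V(0))*(-94) = -335832 - (-55 - 4)*(-94) = -335832 - (-59)*(-94) = -335832 - 1*5546 = -335832 - 5546 = -341378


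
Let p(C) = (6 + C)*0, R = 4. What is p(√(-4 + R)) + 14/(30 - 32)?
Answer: -7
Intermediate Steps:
p(C) = 0
p(√(-4 + R)) + 14/(30 - 32) = 0 + 14/(30 - 32) = 0 + 14/(-2) = 0 - ½*14 = 0 - 7 = -7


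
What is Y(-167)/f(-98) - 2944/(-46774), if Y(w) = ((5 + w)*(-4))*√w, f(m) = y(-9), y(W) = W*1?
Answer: 1472/23387 - 72*I*√167 ≈ 0.062941 - 930.45*I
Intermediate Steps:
y(W) = W
f(m) = -9
Y(w) = √w*(-20 - 4*w) (Y(w) = (-20 - 4*w)*√w = √w*(-20 - 4*w))
Y(-167)/f(-98) - 2944/(-46774) = (4*√(-167)*(-5 - 1*(-167)))/(-9) - 2944/(-46774) = (4*(I*√167)*(-5 + 167))*(-⅑) - 2944*(-1/46774) = (4*(I*√167)*162)*(-⅑) + 1472/23387 = (648*I*√167)*(-⅑) + 1472/23387 = -72*I*√167 + 1472/23387 = 1472/23387 - 72*I*√167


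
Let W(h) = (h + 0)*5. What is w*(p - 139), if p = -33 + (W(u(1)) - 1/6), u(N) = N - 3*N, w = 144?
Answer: -26232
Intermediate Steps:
u(N) = -2*N
W(h) = 5*h (W(h) = h*5 = 5*h)
p = -259/6 (p = -33 + (5*(-2*1) - 1/6) = -33 + (5*(-2) - 1*⅙) = -33 + (-10 - ⅙) = -33 - 61/6 = -259/6 ≈ -43.167)
w*(p - 139) = 144*(-259/6 - 139) = 144*(-1093/6) = -26232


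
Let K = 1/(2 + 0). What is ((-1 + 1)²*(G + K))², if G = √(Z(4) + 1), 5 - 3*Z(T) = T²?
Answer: 0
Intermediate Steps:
K = ½ (K = 1/2 = ½ ≈ 0.50000)
Z(T) = 5/3 - T²/3
G = 2*I*√6/3 (G = √((5/3 - ⅓*4²) + 1) = √((5/3 - ⅓*16) + 1) = √((5/3 - 16/3) + 1) = √(-11/3 + 1) = √(-8/3) = 2*I*√6/3 ≈ 1.633*I)
((-1 + 1)²*(G + K))² = ((-1 + 1)²*(2*I*√6/3 + ½))² = (0²*(½ + 2*I*√6/3))² = (0*(½ + 2*I*√6/3))² = 0² = 0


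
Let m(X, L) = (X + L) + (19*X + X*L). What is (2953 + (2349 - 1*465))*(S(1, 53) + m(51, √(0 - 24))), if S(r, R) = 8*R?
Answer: 6984628 + 503048*I*√6 ≈ 6.9846e+6 + 1.2322e+6*I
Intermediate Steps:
m(X, L) = L + 20*X + L*X (m(X, L) = (L + X) + (19*X + L*X) = L + 20*X + L*X)
(2953 + (2349 - 1*465))*(S(1, 53) + m(51, √(0 - 24))) = (2953 + (2349 - 1*465))*(8*53 + (√(0 - 24) + 20*51 + √(0 - 24)*51)) = (2953 + (2349 - 465))*(424 + (√(-24) + 1020 + √(-24)*51)) = (2953 + 1884)*(424 + (2*I*√6 + 1020 + (2*I*√6)*51)) = 4837*(424 + (2*I*√6 + 1020 + 102*I*√6)) = 4837*(424 + (1020 + 104*I*√6)) = 4837*(1444 + 104*I*√6) = 6984628 + 503048*I*√6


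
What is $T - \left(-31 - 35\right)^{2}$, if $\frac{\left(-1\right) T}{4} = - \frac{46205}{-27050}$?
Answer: $- \frac{11801462}{2705} \approx -4362.8$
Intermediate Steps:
$T = - \frac{18482}{2705}$ ($T = - 4 \left(- \frac{46205}{-27050}\right) = - 4 \left(\left(-46205\right) \left(- \frac{1}{27050}\right)\right) = \left(-4\right) \frac{9241}{5410} = - \frac{18482}{2705} \approx -6.8325$)
$T - \left(-31 - 35\right)^{2} = - \frac{18482}{2705} - \left(-31 - 35\right)^{2} = - \frac{18482}{2705} - \left(-66\right)^{2} = - \frac{18482}{2705} - 4356 = - \frac{11801462}{2705}$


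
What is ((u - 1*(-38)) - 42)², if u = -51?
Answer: 3025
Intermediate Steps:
((u - 1*(-38)) - 42)² = ((-51 - 1*(-38)) - 42)² = ((-51 + 38) - 42)² = (-13 - 42)² = (-55)² = 3025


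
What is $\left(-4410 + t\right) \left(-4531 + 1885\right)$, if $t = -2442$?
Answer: $18130392$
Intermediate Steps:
$\left(-4410 + t\right) \left(-4531 + 1885\right) = \left(-4410 - 2442\right) \left(-4531 + 1885\right) = \left(-6852\right) \left(-2646\right) = 18130392$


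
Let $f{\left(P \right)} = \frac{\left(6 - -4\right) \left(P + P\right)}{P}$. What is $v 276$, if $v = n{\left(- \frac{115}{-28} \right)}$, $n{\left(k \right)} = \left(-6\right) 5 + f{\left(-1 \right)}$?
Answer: $-2760$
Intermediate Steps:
$f{\left(P \right)} = 20$ ($f{\left(P \right)} = \frac{\left(6 + 4\right) 2 P}{P} = \frac{10 \cdot 2 P}{P} = \frac{20 P}{P} = 20$)
$n{\left(k \right)} = -10$ ($n{\left(k \right)} = \left(-6\right) 5 + 20 = -30 + 20 = -10$)
$v = -10$
$v 276 = \left(-10\right) 276 = -2760$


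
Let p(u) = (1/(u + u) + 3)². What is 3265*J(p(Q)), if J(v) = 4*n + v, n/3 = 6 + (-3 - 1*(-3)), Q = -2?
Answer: 4156345/16 ≈ 2.5977e+5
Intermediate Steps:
p(u) = (3 + 1/(2*u))² (p(u) = (1/(2*u) + 3)² = (3 + 1/(2*u))²)
n = 18 (n = 3*(6 + (-3 - 1*(-3))) = 3*(6 + (-3 + 3)) = 3*(6 + 0) = 3*6 = 18)
J(v) = 72 + v (J(v) = 4*18 + v = 72 + v)
3265*J(p(Q)) = 3265*(72 + (¼)*(1 + 6*(-2))²/(-2)²) = 3265*(72 + (¼)*(¼)*(1 - 12)²) = 3265*(72 + (¼)*(¼)*(-11)²) = 3265*(72 + (¼)*(¼)*121) = 3265*(72 + 121/16) = 3265*(1273/16) = 4156345/16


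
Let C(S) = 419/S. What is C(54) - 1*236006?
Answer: -12743905/54 ≈ -2.3600e+5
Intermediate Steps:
C(54) - 1*236006 = 419/54 - 1*236006 = 419*(1/54) - 236006 = 419/54 - 236006 = -12743905/54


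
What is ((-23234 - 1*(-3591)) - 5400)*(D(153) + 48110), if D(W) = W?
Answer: -1208650309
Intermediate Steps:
((-23234 - 1*(-3591)) - 5400)*(D(153) + 48110) = ((-23234 - 1*(-3591)) - 5400)*(153 + 48110) = ((-23234 + 3591) - 5400)*48263 = (-19643 - 5400)*48263 = -25043*48263 = -1208650309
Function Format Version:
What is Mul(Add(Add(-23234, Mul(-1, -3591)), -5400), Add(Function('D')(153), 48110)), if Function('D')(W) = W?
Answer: -1208650309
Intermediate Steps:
Mul(Add(Add(-23234, Mul(-1, -3591)), -5400), Add(Function('D')(153), 48110)) = Mul(Add(Add(-23234, Mul(-1, -3591)), -5400), Add(153, 48110)) = Mul(Add(Add(-23234, 3591), -5400), 48263) = Mul(Add(-19643, -5400), 48263) = Mul(-25043, 48263) = -1208650309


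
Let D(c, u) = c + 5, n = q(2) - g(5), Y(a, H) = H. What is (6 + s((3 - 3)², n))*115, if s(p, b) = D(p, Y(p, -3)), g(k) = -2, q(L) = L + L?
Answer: 1265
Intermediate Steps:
q(L) = 2*L
n = 6 (n = 2*2 - 1*(-2) = 4 + 2 = 6)
D(c, u) = 5 + c
s(p, b) = 5 + p
(6 + s((3 - 3)², n))*115 = (6 + (5 + (3 - 3)²))*115 = (6 + (5 + 0²))*115 = (6 + (5 + 0))*115 = (6 + 5)*115 = 11*115 = 1265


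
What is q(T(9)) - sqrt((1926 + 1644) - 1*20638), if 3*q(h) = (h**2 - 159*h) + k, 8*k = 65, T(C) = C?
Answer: -10735/24 - 2*I*sqrt(4267) ≈ -447.29 - 130.64*I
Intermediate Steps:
k = 65/8 (k = (1/8)*65 = 65/8 ≈ 8.1250)
q(h) = 65/24 - 53*h + h**2/3 (q(h) = ((h**2 - 159*h) + 65/8)/3 = (65/8 + h**2 - 159*h)/3 = 65/24 - 53*h + h**2/3)
q(T(9)) - sqrt((1926 + 1644) - 1*20638) = (65/24 - 53*9 + (1/3)*9**2) - sqrt((1926 + 1644) - 1*20638) = (65/24 - 477 + (1/3)*81) - sqrt(3570 - 20638) = (65/24 - 477 + 27) - sqrt(-17068) = -10735/24 - 2*I*sqrt(4267)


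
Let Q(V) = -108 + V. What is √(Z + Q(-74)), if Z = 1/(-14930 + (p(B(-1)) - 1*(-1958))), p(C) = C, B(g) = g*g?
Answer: I*√30620938033/12971 ≈ 13.491*I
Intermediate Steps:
B(g) = g²
Z = -1/12971 (Z = 1/(-14930 + ((-1)² - 1*(-1958))) = 1/(-14930 + (1 + 1958)) = 1/(-14930 + 1959) = 1/(-12971) = -1/12971 ≈ -7.7095e-5)
√(Z + Q(-74)) = √(-1/12971 + (-108 - 74)) = √(-1/12971 - 182) = √(-2360723/12971) = I*√30620938033/12971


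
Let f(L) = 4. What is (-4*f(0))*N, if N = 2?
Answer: -32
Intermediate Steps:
(-4*f(0))*N = -4*4*2 = -16*2 = -32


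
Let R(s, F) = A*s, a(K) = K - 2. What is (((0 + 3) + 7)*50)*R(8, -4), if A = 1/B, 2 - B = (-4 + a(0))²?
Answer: -2000/17 ≈ -117.65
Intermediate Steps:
a(K) = -2 + K
B = -34 (B = 2 - (-4 + (-2 + 0))² = 2 - (-4 - 2)² = 2 - 1*(-6)² = 2 - 1*36 = 2 - 36 = -34)
A = -1/34 (A = 1/(-34) = -1/34 ≈ -0.029412)
R(s, F) = -s/34
(((0 + 3) + 7)*50)*R(8, -4) = (((0 + 3) + 7)*50)*(-1/34*8) = ((3 + 7)*50)*(-4/17) = (10*50)*(-4/17) = 500*(-4/17) = -2000/17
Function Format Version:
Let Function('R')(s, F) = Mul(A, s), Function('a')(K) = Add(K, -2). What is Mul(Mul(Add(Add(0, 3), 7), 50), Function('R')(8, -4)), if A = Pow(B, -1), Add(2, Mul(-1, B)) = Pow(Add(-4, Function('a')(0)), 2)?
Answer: Rational(-2000, 17) ≈ -117.65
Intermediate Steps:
Function('a')(K) = Add(-2, K)
B = -34 (B = Add(2, Mul(-1, Pow(Add(-4, Add(-2, 0)), 2))) = Add(2, Mul(-1, Pow(Add(-4, -2), 2))) = Add(2, Mul(-1, Pow(-6, 2))) = Add(2, Mul(-1, 36)) = Add(2, -36) = -34)
A = Rational(-1, 34) (A = Pow(-34, -1) = Rational(-1, 34) ≈ -0.029412)
Function('R')(s, F) = Mul(Rational(-1, 34), s)
Mul(Mul(Add(Add(0, 3), 7), 50), Function('R')(8, -4)) = Mul(Mul(Add(Add(0, 3), 7), 50), Mul(Rational(-1, 34), 8)) = Mul(Mul(Add(3, 7), 50), Rational(-4, 17)) = Mul(Mul(10, 50), Rational(-4, 17)) = Mul(500, Rational(-4, 17)) = Rational(-2000, 17)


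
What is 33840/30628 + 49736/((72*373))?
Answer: 76003789/25704549 ≈ 2.9568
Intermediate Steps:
33840/30628 + 49736/((72*373)) = 33840*(1/30628) + 49736/26856 = 8460/7657 + 49736*(1/26856) = 8460/7657 + 6217/3357 = 76003789/25704549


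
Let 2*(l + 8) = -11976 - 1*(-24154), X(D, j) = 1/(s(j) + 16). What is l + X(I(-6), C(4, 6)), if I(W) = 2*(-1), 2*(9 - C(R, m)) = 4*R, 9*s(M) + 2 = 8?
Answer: 304053/50 ≈ 6081.1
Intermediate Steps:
s(M) = 2/3 (s(M) = -2/9 + (1/9)*8 = -2/9 + 8/9 = 2/3)
C(R, m) = 9 - 2*R
I(W) = -2
X(D, j) = 3/50 (X(D, j) = 1/(2/3 + 16) = 1/(50/3) = 3/50)
l = 6081 (l = -8 + (-11976 - 1*(-24154))/2 = -8 + (-11976 + 24154)/2 = -8 + (1/2)*12178 = -8 + 6089 = 6081)
l + X(I(-6), C(4, 6)) = 6081 + 3/50 = 304053/50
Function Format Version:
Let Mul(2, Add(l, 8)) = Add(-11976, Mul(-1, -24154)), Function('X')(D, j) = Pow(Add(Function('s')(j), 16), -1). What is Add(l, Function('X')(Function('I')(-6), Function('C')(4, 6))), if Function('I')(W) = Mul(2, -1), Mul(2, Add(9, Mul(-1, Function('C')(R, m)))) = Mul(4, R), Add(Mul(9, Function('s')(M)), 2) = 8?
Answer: Rational(304053, 50) ≈ 6081.1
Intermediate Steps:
Function('s')(M) = Rational(2, 3) (Function('s')(M) = Add(Rational(-2, 9), Mul(Rational(1, 9), 8)) = Add(Rational(-2, 9), Rational(8, 9)) = Rational(2, 3))
Function('C')(R, m) = Add(9, Mul(-2, R)) (Function('C')(R, m) = Add(9, Mul(Rational(-1, 2), Mul(4, R))) = Add(9, Mul(-2, R)))
Function('I')(W) = -2
Function('X')(D, j) = Rational(3, 50) (Function('X')(D, j) = Pow(Add(Rational(2, 3), 16), -1) = Pow(Rational(50, 3), -1) = Rational(3, 50))
l = 6081 (l = Add(-8, Mul(Rational(1, 2), Add(-11976, Mul(-1, -24154)))) = Add(-8, Mul(Rational(1, 2), Add(-11976, 24154))) = Add(-8, Mul(Rational(1, 2), 12178)) = Add(-8, 6089) = 6081)
Add(l, Function('X')(Function('I')(-6), Function('C')(4, 6))) = Add(6081, Rational(3, 50)) = Rational(304053, 50)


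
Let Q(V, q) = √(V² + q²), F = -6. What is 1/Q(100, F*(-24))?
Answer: √1921/7684 ≈ 0.0057040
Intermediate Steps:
1/Q(100, F*(-24)) = 1/(√(100² + (-6*(-24))²)) = 1/(√(10000 + 144²)) = 1/(√(10000 + 20736)) = 1/(√30736) = 1/(4*√1921) = √1921/7684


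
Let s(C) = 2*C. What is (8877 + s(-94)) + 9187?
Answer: 17876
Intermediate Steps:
(8877 + s(-94)) + 9187 = (8877 + 2*(-94)) + 9187 = (8877 - 188) + 9187 = 8689 + 9187 = 17876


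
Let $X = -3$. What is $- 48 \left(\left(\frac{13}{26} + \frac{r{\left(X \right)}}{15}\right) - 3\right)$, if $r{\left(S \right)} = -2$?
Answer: $\frac{632}{5} \approx 126.4$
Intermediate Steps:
$- 48 \left(\left(\frac{13}{26} + \frac{r{\left(X \right)}}{15}\right) - 3\right) = - 48 \left(\left(\frac{13}{26} - \frac{2}{15}\right) - 3\right) = - 48 \left(\left(13 \cdot \frac{1}{26} - \frac{2}{15}\right) - 3\right) = - 48 \left(\left(\frac{1}{2} - \frac{2}{15}\right) - 3\right) = - 48 \left(\frac{11}{30} - 3\right) = \left(-48\right) \left(- \frac{79}{30}\right) = \frac{632}{5}$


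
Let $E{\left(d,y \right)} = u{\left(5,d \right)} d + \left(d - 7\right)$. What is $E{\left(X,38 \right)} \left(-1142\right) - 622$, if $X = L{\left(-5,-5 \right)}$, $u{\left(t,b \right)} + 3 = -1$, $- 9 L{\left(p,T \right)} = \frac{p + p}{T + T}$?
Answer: $\frac{20974}{3} \approx 6991.3$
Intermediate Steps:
$L{\left(p,T \right)} = - \frac{p}{9 T}$ ($L{\left(p,T \right)} = - \frac{\left(p + p\right) \frac{1}{T + T}}{9} = - \frac{2 p \frac{1}{2 T}}{9} = - \frac{p \frac{1}{T}}{9} = - \frac{p}{9 T}$)
$u{\left(t,b \right)} = -4$ ($u{\left(t,b \right)} = -3 - 1 = -4$)
$X = - \frac{1}{9}$ ($X = \left(- \frac{1}{9}\right) \left(-5\right) \frac{1}{-5} = \left(- \frac{1}{9}\right) \left(-5\right) \left(- \frac{1}{5}\right) = - \frac{1}{9} \approx -0.11111$)
$E{\left(d,y \right)} = -7 - 3 d$ ($E{\left(d,y \right)} = - 4 d + \left(d - 7\right) = - 4 d + \left(-7 + d\right) = -7 - 3 d$)
$E{\left(X,38 \right)} \left(-1142\right) - 622 = \left(-7 - - \frac{1}{3}\right) \left(-1142\right) - 622 = \left(-7 + \frac{1}{3}\right) \left(-1142\right) - 622 = \left(- \frac{20}{3}\right) \left(-1142\right) - 622 = \frac{22840}{3} - 622 = \frac{20974}{3}$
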